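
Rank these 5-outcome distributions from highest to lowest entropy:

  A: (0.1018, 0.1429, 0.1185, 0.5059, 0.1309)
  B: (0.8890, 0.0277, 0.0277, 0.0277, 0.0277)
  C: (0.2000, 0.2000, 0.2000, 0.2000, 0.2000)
C > A > B

Key insight: Entropy is maximized by uniform distributions and minimized by concentrated distributions.

- Uniform distributions have maximum entropy log₂(5) = 2.3219 bits
- The more "peaked" or concentrated a distribution, the lower its entropy

Entropies:
  H(A) = 1.9826 bits
  H(B) = 0.7249 bits
  H(C) = 2.3219 bits

Ranking: C > A > B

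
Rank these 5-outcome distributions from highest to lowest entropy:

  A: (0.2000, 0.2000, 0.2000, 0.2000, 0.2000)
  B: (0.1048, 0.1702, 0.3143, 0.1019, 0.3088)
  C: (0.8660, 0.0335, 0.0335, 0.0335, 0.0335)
A > B > C

Key insight: Entropy is maximized by uniform distributions and minimized by concentrated distributions.

- Uniform distributions have maximum entropy log₂(5) = 2.3219 bits
- The more "peaked" or concentrated a distribution, the lower its entropy

Entropies:
  H(A) = 2.3219 bits
  H(B) = 2.1599 bits
  H(C) = 0.8363 bits

Ranking: A > B > C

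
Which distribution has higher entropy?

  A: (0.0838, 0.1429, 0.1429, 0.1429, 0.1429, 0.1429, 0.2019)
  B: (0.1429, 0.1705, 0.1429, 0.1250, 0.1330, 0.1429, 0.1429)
B

Both distributions are close to uniform, making this a harder comparison.

H(A) = 2.7711 bits
H(B) = 2.8015 bits

The distribution closer to uniform has higher entropy.
Answer: B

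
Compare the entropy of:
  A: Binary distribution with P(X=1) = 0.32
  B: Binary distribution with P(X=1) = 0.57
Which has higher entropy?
B

For binary distributions, entropy is maximized at p=0.5 and decreases as p moves toward 0 or 1.

H(A) = H(0.32) = 0.9044 bits
H(B) = H(0.57) = 0.9858 bits

Distribution B (p=0.57) is closer to uniform (p=0.5), so it has higher entropy.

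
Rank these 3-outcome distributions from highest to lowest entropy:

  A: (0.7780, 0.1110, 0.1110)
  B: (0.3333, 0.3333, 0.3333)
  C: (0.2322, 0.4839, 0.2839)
B > C > A

Key insight: Entropy is maximized by uniform distributions and minimized by concentrated distributions.

- Uniform distributions have maximum entropy log₂(3) = 1.5850 bits
- The more "peaked" or concentrated a distribution, the lower its entropy

Entropies:
  H(A) = 0.9858 bits
  H(B) = 1.5850 bits
  H(C) = 1.5116 bits

Ranking: B > C > A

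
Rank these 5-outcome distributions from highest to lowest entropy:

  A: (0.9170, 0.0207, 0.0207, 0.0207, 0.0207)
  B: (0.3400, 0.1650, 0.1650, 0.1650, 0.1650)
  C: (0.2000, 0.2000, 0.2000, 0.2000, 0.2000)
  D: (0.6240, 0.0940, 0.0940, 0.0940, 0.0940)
C > B > D > A

Key insight: Entropy is maximized by uniform distributions and minimized by concentrated distributions.

Entropies:
  H(A) = 0.5787 bits
  H(B) = 2.2448 bits
  H(C) = 2.3219 bits
  H(D) = 1.7072 bits

Ranking: C > B > D > A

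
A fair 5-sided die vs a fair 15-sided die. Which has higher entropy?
15-sided die

Both are uniform distributions; for uniform over n outcomes, H = log₂(n). H(5-sided) = log₂(5) = 2.322 bits and H(15-sided) = log₂(15) = 3.907 bits. More outcomes in a uniform distribution means higher entropy.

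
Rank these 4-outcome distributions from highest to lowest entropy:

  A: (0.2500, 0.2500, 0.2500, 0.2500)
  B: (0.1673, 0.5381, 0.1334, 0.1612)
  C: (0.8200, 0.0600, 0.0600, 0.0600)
A > B > C

Key insight: Entropy is maximized by uniform distributions and minimized by concentrated distributions.

- Uniform distributions have maximum entropy log₂(4) = 2.0000 bits
- The more "peaked" or concentrated a distribution, the lower its entropy

Entropies:
  H(A) = 2.0000 bits
  H(B) = 1.7248 bits
  H(C) = 0.9654 bits

Ranking: A > B > C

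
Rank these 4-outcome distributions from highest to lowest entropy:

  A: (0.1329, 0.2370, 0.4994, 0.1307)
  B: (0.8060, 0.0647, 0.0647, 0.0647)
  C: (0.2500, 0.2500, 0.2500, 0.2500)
C > A > B

Key insight: Entropy is maximized by uniform distributions and minimized by concentrated distributions.

- Uniform distributions have maximum entropy log₂(4) = 2.0000 bits
- The more "peaked" or concentrated a distribution, the lower its entropy

Entropies:
  H(A) = 1.7631 bits
  H(B) = 1.0172 bits
  H(C) = 2.0000 bits

Ranking: C > A > B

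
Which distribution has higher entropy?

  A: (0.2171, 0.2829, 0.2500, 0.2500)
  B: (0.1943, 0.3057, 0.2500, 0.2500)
A

Both distributions are close to uniform, making this a harder comparison.

H(A) = 1.9937 bits
H(B) = 1.9819 bits

The distribution closer to uniform has higher entropy.
Answer: A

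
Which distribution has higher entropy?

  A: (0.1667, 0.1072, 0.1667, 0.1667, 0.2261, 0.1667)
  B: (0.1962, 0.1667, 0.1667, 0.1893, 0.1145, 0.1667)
B

Both distributions are close to uniform, making this a harder comparison.

H(A) = 2.5537 bits
H(B) = 2.5660 bits

The distribution closer to uniform has higher entropy.
Answer: B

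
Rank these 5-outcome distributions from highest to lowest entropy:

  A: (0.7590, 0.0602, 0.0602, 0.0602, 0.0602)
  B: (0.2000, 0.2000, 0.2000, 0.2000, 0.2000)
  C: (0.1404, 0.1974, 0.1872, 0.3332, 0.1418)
B > C > A

Key insight: Entropy is maximized by uniform distributions and minimized by concentrated distributions.

- Uniform distributions have maximum entropy log₂(5) = 2.3219 bits
- The more "peaked" or concentrated a distribution, the lower its entropy

Entropies:
  H(A) = 1.2787 bits
  H(B) = 2.3219 bits
  H(C) = 2.2402 bits

Ranking: B > C > A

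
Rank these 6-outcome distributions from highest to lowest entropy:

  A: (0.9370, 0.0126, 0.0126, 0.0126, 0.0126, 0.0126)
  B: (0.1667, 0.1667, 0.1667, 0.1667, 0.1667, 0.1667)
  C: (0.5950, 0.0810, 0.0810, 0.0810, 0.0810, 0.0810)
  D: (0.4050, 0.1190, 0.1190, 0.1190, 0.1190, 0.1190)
B > D > C > A

Key insight: Entropy is maximized by uniform distributions and minimized by concentrated distributions.

Entropies:
  H(A) = 0.4855 bits
  H(B) = 2.5850 bits
  H(C) = 1.9142 bits
  H(D) = 2.3553 bits

Ranking: B > D > C > A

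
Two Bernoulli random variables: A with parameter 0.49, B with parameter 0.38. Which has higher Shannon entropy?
A

For binary distributions, entropy is maximized at p=0.5 and decreases as p moves toward 0 or 1.

H(A) = H(0.49) = 0.9997 bits
H(B) = H(0.38) = 0.9580 bits

Distribution A (p=0.49) is closer to uniform (p=0.5), so it has higher entropy.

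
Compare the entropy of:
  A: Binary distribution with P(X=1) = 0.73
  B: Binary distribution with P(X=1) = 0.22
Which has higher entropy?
A

For binary distributions, entropy is maximized at p=0.5 and decreases as p moves toward 0 or 1.

H(A) = H(0.73) = 0.8415 bits
H(B) = H(0.22) = 0.7602 bits

Distribution A (p=0.73) is closer to uniform (p=0.5), so it has higher entropy.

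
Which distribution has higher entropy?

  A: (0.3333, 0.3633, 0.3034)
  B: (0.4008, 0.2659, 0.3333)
A

Both distributions are close to uniform, making this a harder comparison.

H(A) = 1.5811 bits
H(B) = 1.5651 bits

The distribution closer to uniform has higher entropy.
Answer: A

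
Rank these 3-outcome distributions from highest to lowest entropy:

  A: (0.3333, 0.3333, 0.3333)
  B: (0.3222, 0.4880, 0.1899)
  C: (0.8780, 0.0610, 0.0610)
A > B > C

Key insight: Entropy is maximized by uniform distributions and minimized by concentrated distributions.

- Uniform distributions have maximum entropy log₂(3) = 1.5850 bits
- The more "peaked" or concentrated a distribution, the lower its entropy

Entropies:
  H(A) = 1.5850 bits
  H(B) = 1.4867 bits
  H(C) = 0.6571 bits

Ranking: A > B > C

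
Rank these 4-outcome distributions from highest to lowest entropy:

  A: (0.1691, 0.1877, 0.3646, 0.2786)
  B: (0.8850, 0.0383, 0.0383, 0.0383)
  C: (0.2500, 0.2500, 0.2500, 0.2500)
C > A > B

Key insight: Entropy is maximized by uniform distributions and minimized by concentrated distributions.

- Uniform distributions have maximum entropy log₂(4) = 2.0000 bits
- The more "peaked" or concentrated a distribution, the lower its entropy

Entropies:
  H(A) = 1.9310 bits
  H(B) = 0.6971 bits
  H(C) = 2.0000 bits

Ranking: C > A > B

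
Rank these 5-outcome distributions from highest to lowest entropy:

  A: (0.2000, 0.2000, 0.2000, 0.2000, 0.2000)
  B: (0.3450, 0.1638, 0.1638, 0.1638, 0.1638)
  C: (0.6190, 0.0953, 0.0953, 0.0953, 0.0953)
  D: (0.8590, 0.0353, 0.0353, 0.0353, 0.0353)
A > B > C > D

Key insight: Entropy is maximized by uniform distributions and minimized by concentrated distributions.

Entropies:
  H(A) = 2.3219 bits
  H(B) = 2.2395 bits
  H(C) = 1.7207 bits
  H(D) = 0.8689 bits

Ranking: A > B > C > D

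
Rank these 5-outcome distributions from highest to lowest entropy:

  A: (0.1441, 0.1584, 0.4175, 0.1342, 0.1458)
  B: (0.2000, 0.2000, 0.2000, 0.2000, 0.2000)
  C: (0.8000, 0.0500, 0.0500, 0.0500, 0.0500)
B > A > C

Key insight: Entropy is maximized by uniform distributions and minimized by concentrated distributions.

- Uniform distributions have maximum entropy log₂(5) = 2.3219 bits
- The more "peaked" or concentrated a distribution, the lower its entropy

Entropies:
  H(A) = 2.1438 bits
  H(B) = 2.3219 bits
  H(C) = 1.1219 bits

Ranking: B > A > C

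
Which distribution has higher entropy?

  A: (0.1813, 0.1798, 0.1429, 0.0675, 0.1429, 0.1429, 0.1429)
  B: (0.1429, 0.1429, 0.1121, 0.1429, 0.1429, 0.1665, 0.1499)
B

Both distributions are close to uniform, making this a harder comparison.

H(A) = 2.7584 bits
H(B) = 2.7993 bits

The distribution closer to uniform has higher entropy.
Answer: B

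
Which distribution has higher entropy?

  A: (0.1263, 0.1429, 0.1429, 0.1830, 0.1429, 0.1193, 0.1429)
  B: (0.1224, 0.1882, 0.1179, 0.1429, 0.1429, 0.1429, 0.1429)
A

Both distributions are close to uniform, making this a harder comparison.

H(A) = 2.7955 bits
H(B) = 2.7923 bits

The distribution closer to uniform has higher entropy.
Answer: A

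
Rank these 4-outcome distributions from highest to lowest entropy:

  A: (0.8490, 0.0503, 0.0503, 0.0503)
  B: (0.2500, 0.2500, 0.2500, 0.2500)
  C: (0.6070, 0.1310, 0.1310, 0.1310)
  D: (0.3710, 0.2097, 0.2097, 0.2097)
B > D > C > A

Key insight: Entropy is maximized by uniform distributions and minimized by concentrated distributions.

Entropies:
  H(A) = 0.8517 bits
  H(B) = 2.0000 bits
  H(C) = 1.5896 bits
  H(D) = 1.9484 bits

Ranking: B > D > C > A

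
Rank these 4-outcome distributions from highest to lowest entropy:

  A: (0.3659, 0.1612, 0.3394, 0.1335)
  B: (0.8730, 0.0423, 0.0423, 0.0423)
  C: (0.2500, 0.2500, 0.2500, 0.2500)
C > A > B

Key insight: Entropy is maximized by uniform distributions and minimized by concentrated distributions.

- Uniform distributions have maximum entropy log₂(4) = 2.0000 bits
- The more "peaked" or concentrated a distribution, the lower its entropy

Entropies:
  H(A) = 1.8722 bits
  H(B) = 0.7504 bits
  H(C) = 2.0000 bits

Ranking: C > A > B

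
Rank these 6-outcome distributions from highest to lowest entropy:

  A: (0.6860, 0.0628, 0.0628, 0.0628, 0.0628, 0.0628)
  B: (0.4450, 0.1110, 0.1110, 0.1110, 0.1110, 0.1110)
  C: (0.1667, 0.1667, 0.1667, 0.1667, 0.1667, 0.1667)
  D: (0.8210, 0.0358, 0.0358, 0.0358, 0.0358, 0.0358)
C > B > A > D

Key insight: Entropy is maximized by uniform distributions and minimized by concentrated distributions.

Entropies:
  H(A) = 1.6268 bits
  H(B) = 2.2799 bits
  H(C) = 2.5850 bits
  H(D) = 1.0935 bits

Ranking: C > B > A > D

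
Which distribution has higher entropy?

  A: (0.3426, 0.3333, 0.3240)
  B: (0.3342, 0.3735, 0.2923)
A

Both distributions are close to uniform, making this a harder comparison.

H(A) = 1.5846 bits
H(B) = 1.5778 bits

The distribution closer to uniform has higher entropy.
Answer: A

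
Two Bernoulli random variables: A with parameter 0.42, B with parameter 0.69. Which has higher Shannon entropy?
A

For binary distributions, entropy is maximized at p=0.5 and decreases as p moves toward 0 or 1.

H(A) = H(0.42) = 0.9815 bits
H(B) = H(0.69) = 0.8932 bits

Distribution A (p=0.42) is closer to uniform (p=0.5), so it has higher entropy.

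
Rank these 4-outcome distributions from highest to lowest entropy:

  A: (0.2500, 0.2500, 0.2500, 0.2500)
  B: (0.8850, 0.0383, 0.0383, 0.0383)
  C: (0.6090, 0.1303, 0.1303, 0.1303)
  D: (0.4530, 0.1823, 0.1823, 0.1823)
A > D > C > B

Key insight: Entropy is maximized by uniform distributions and minimized by concentrated distributions.

Entropies:
  H(A) = 2.0000 bits
  H(B) = 0.6971 bits
  H(C) = 1.5852 bits
  H(D) = 1.8606 bits

Ranking: A > D > C > B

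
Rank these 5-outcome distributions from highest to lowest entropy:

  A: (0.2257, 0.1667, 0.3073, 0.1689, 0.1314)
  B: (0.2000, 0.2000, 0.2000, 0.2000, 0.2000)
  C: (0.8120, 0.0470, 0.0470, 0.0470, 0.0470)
B > A > C

Key insight: Entropy is maximized by uniform distributions and minimized by concentrated distributions.

- Uniform distributions have maximum entropy log₂(5) = 2.3219 bits
- The more "peaked" or concentrated a distribution, the lower its entropy

Entropies:
  H(A) = 2.2567 bits
  H(B) = 2.3219 bits
  H(C) = 1.0733 bits

Ranking: B > A > C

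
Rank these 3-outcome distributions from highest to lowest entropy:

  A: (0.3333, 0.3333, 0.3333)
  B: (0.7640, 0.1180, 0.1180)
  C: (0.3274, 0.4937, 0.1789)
A > C > B

Key insight: Entropy is maximized by uniform distributions and minimized by concentrated distributions.

- Uniform distributions have maximum entropy log₂(3) = 1.5850 bits
- The more "peaked" or concentrated a distribution, the lower its entropy

Entropies:
  H(A) = 1.5850 bits
  H(B) = 1.0243 bits
  H(C) = 1.4743 bits

Ranking: A > C > B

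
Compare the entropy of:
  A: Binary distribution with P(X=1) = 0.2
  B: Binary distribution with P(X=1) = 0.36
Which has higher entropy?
B

For binary distributions, entropy is maximized at p=0.5 and decreases as p moves toward 0 or 1.

H(A) = H(0.2) = 0.7219 bits
H(B) = H(0.36) = 0.9427 bits

Distribution B (p=0.36) is closer to uniform (p=0.5), so it has higher entropy.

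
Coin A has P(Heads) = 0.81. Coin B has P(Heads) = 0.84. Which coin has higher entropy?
A

For binary distributions, entropy is maximized at p=0.5 and decreases as p moves toward 0 or 1.

H(A) = H(0.81) = 0.7015 bits
H(B) = H(0.84) = 0.6343 bits

Distribution A (p=0.81) is closer to uniform (p=0.5), so it has higher entropy.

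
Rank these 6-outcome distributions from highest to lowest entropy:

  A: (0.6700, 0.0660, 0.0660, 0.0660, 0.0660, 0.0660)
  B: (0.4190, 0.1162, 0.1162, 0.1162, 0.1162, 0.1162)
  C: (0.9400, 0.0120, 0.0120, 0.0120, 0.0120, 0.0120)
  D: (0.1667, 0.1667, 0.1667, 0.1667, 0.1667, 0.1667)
D > B > A > C

Key insight: Entropy is maximized by uniform distributions and minimized by concentrated distributions.

Entropies:
  H(A) = 1.6812 bits
  H(B) = 2.3300 bits
  H(C) = 0.4668 bits
  H(D) = 2.5850 bits

Ranking: D > B > A > C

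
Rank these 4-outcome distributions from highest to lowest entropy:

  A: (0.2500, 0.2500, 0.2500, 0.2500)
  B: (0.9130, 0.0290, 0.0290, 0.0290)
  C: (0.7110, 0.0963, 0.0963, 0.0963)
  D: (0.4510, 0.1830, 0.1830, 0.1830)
A > D > C > B

Key insight: Entropy is maximized by uniform distributions and minimized by concentrated distributions.

Entropies:
  H(A) = 2.0000 bits
  H(B) = 0.5643 bits
  H(C) = 1.3255 bits
  H(D) = 1.8632 bits

Ranking: A > D > C > B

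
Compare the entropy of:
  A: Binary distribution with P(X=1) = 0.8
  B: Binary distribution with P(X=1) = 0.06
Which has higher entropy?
A

For binary distributions, entropy is maximized at p=0.5 and decreases as p moves toward 0 or 1.

H(A) = H(0.8) = 0.7219 bits
H(B) = H(0.06) = 0.3274 bits

Distribution A (p=0.8) is closer to uniform (p=0.5), so it has higher entropy.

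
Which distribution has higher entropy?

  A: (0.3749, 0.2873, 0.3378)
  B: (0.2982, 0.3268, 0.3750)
B

Both distributions are close to uniform, making this a harder comparison.

H(A) = 1.5765 bits
H(B) = 1.5785 bits

The distribution closer to uniform has higher entropy.
Answer: B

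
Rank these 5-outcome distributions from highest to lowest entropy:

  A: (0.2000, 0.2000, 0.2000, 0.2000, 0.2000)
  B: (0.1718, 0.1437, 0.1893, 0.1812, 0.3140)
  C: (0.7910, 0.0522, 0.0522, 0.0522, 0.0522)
A > B > C

Key insight: Entropy is maximized by uniform distributions and minimized by concentrated distributions.

- Uniform distributions have maximum entropy log₂(5) = 2.3219 bits
- The more "peaked" or concentrated a distribution, the lower its entropy

Entropies:
  H(A) = 2.3219 bits
  H(B) = 2.2646 bits
  H(C) = 1.1576 bits

Ranking: A > B > C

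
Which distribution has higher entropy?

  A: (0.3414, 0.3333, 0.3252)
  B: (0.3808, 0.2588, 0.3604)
A

Both distributions are close to uniform, making this a harder comparison.

H(A) = 1.5847 bits
H(B) = 1.5657 bits

The distribution closer to uniform has higher entropy.
Answer: A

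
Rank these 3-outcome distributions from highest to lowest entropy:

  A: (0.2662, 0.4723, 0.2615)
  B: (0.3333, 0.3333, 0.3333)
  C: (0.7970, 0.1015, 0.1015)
B > A > C

Key insight: Entropy is maximized by uniform distributions and minimized by concentrated distributions.

- Uniform distributions have maximum entropy log₂(3) = 1.5850 bits
- The more "peaked" or concentrated a distribution, the lower its entropy

Entropies:
  H(A) = 1.5255 bits
  H(B) = 1.5850 bits
  H(C) = 0.9309 bits

Ranking: B > A > C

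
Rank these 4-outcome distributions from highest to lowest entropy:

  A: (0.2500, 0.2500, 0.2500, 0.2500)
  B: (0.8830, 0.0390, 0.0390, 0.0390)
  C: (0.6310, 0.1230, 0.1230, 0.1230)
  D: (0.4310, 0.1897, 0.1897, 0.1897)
A > D > C > B

Key insight: Entropy is maximized by uniform distributions and minimized by concentrated distributions.

Entropies:
  H(A) = 2.0000 bits
  H(B) = 0.7061 bits
  H(C) = 1.5348 bits
  H(D) = 1.8881 bits

Ranking: A > D > C > B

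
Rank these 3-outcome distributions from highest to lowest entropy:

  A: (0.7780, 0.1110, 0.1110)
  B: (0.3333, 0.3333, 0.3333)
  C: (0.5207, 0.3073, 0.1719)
B > C > A

Key insight: Entropy is maximized by uniform distributions and minimized by concentrated distributions.

- Uniform distributions have maximum entropy log₂(3) = 1.5850 bits
- The more "peaked" or concentrated a distribution, the lower its entropy

Entropies:
  H(A) = 0.9858 bits
  H(B) = 1.5850 bits
  H(C) = 1.4501 bits

Ranking: B > C > A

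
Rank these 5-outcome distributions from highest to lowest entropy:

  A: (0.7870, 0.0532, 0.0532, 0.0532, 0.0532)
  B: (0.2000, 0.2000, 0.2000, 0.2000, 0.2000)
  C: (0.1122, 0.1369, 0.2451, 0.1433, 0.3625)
B > C > A

Key insight: Entropy is maximized by uniform distributions and minimized by concentrated distributions.

- Uniform distributions have maximum entropy log₂(5) = 2.3219 bits
- The more "peaked" or concentrated a distribution, the lower its entropy

Entropies:
  H(A) = 1.1732 bits
  H(B) = 2.3219 bits
  H(C) = 2.1763 bits

Ranking: B > C > A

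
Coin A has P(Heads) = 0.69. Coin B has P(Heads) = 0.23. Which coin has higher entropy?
A

For binary distributions, entropy is maximized at p=0.5 and decreases as p moves toward 0 or 1.

H(A) = H(0.69) = 0.8932 bits
H(B) = H(0.23) = 0.7780 bits

Distribution A (p=0.69) is closer to uniform (p=0.5), so it has higher entropy.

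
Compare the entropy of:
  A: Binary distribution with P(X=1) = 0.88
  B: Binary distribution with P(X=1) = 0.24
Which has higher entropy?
B

For binary distributions, entropy is maximized at p=0.5 and decreases as p moves toward 0 or 1.

H(A) = H(0.88) = 0.5294 bits
H(B) = H(0.24) = 0.7950 bits

Distribution B (p=0.24) is closer to uniform (p=0.5), so it has higher entropy.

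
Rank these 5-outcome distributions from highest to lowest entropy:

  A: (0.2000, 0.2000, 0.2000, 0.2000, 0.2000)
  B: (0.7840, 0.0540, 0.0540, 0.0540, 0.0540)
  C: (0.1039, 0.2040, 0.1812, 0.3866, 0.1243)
A > C > B

Key insight: Entropy is maximized by uniform distributions and minimized by concentrated distributions.

- Uniform distributions have maximum entropy log₂(5) = 2.3219 bits
- The more "peaked" or concentrated a distribution, the lower its entropy

Entropies:
  H(A) = 2.3219 bits
  H(B) = 1.1848 bits
  H(C) = 2.1579 bits

Ranking: A > C > B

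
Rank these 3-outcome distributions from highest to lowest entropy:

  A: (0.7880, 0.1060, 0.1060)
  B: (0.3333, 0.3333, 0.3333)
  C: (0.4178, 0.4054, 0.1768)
B > C > A

Key insight: Entropy is maximized by uniform distributions and minimized by concentrated distributions.

- Uniform distributions have maximum entropy log₂(3) = 1.5850 bits
- The more "peaked" or concentrated a distribution, the lower its entropy

Entropies:
  H(A) = 0.9573 bits
  H(B) = 1.5850 bits
  H(C) = 1.4961 bits

Ranking: B > C > A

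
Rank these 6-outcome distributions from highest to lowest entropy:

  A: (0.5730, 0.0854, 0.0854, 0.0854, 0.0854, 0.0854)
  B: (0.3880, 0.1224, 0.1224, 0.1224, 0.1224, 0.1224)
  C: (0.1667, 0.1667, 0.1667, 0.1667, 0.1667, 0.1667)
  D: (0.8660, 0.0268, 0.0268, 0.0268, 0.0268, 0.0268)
C > B > A > D

Key insight: Entropy is maximized by uniform distributions and minimized by concentrated distributions.

Entropies:
  H(A) = 1.9760 bits
  H(B) = 2.3845 bits
  H(C) = 2.5850 bits
  H(D) = 0.8794 bits

Ranking: C > B > A > D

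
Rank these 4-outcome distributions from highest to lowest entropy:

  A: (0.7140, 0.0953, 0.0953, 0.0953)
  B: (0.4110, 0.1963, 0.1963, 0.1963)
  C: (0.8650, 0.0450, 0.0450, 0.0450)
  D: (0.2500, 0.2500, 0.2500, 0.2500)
D > B > A > C

Key insight: Entropy is maximized by uniform distributions and minimized by concentrated distributions.

Entropies:
  H(A) = 1.3168 bits
  H(B) = 1.9106 bits
  H(C) = 0.7850 bits
  H(D) = 2.0000 bits

Ranking: D > B > A > C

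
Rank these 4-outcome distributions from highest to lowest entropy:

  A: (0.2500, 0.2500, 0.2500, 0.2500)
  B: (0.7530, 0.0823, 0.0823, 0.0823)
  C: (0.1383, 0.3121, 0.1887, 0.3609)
A > C > B

Key insight: Entropy is maximized by uniform distributions and minimized by concentrated distributions.

- Uniform distributions have maximum entropy log₂(4) = 2.0000 bits
- The more "peaked" or concentrated a distribution, the lower its entropy

Entropies:
  H(A) = 2.0000 bits
  H(B) = 1.1980 bits
  H(C) = 1.9036 bits

Ranking: A > C > B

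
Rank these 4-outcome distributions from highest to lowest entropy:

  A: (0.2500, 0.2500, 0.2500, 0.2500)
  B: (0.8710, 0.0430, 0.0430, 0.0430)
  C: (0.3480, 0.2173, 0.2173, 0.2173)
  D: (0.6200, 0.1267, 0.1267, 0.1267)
A > C > D > B

Key insight: Entropy is maximized by uniform distributions and minimized by concentrated distributions.

Entropies:
  H(A) = 2.0000 bits
  H(B) = 0.7591 bits
  H(C) = 1.9657 bits
  H(D) = 1.5603 bits

Ranking: A > C > D > B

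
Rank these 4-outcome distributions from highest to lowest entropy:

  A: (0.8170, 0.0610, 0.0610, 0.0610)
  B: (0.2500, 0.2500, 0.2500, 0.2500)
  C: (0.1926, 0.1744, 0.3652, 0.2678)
B > C > A

Key insight: Entropy is maximized by uniform distributions and minimized by concentrated distributions.

- Uniform distributions have maximum entropy log₂(4) = 2.0000 bits
- The more "peaked" or concentrated a distribution, the lower its entropy

Entropies:
  H(A) = 0.9766 bits
  H(B) = 2.0000 bits
  H(C) = 1.9368 bits

Ranking: B > C > A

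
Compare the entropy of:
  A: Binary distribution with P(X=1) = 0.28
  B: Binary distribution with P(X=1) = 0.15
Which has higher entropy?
A

For binary distributions, entropy is maximized at p=0.5 and decreases as p moves toward 0 or 1.

H(A) = H(0.28) = 0.8555 bits
H(B) = H(0.15) = 0.6098 bits

Distribution A (p=0.28) is closer to uniform (p=0.5), so it has higher entropy.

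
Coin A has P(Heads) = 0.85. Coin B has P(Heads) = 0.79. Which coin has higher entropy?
B

For binary distributions, entropy is maximized at p=0.5 and decreases as p moves toward 0 or 1.

H(A) = H(0.85) = 0.6098 bits
H(B) = H(0.79) = 0.7415 bits

Distribution B (p=0.79) is closer to uniform (p=0.5), so it has higher entropy.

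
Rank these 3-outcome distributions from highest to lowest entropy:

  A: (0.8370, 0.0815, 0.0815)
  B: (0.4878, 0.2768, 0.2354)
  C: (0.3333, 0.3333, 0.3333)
C > B > A

Key insight: Entropy is maximized by uniform distributions and minimized by concentrated distributions.

- Uniform distributions have maximum entropy log₂(3) = 1.5850 bits
- The more "peaked" or concentrated a distribution, the lower its entropy

Entropies:
  H(A) = 0.8044 bits
  H(B) = 1.5093 bits
  H(C) = 1.5850 bits

Ranking: C > B > A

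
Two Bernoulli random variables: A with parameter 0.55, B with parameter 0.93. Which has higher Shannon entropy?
A

For binary distributions, entropy is maximized at p=0.5 and decreases as p moves toward 0 or 1.

H(A) = H(0.55) = 0.9928 bits
H(B) = H(0.93) = 0.3659 bits

Distribution A (p=0.55) is closer to uniform (p=0.5), so it has higher entropy.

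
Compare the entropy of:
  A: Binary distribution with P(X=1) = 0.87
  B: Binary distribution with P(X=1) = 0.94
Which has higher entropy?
A

For binary distributions, entropy is maximized at p=0.5 and decreases as p moves toward 0 or 1.

H(A) = H(0.87) = 0.5574 bits
H(B) = H(0.94) = 0.3274 bits

Distribution A (p=0.87) is closer to uniform (p=0.5), so it has higher entropy.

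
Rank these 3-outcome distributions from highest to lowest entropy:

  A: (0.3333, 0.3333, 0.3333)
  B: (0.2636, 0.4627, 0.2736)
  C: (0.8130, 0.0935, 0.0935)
A > B > C

Key insight: Entropy is maximized by uniform distributions and minimized by concentrated distributions.

- Uniform distributions have maximum entropy log₂(3) = 1.5850 bits
- The more "peaked" or concentrated a distribution, the lower its entropy

Entropies:
  H(A) = 1.5850 bits
  H(B) = 1.5331 bits
  H(C) = 0.8822 bits

Ranking: A > B > C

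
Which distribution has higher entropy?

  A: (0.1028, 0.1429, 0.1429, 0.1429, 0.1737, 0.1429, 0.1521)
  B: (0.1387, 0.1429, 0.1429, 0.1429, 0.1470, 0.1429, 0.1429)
B

Both distributions are close to uniform, making this a harder comparison.

H(A) = 2.7934 bits
H(B) = 2.8072 bits

The distribution closer to uniform has higher entropy.
Answer: B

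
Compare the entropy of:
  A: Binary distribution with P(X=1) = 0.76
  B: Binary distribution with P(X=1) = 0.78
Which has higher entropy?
A

For binary distributions, entropy is maximized at p=0.5 and decreases as p moves toward 0 or 1.

H(A) = H(0.76) = 0.7950 bits
H(B) = H(0.78) = 0.7602 bits

Distribution A (p=0.76) is closer to uniform (p=0.5), so it has higher entropy.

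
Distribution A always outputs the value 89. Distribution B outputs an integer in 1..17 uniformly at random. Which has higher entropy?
B

A is deterministic, so H(A) = 0. B is uniform over 17 outcomes, so H(B) = log₂(17) = 4.087 bits. Any distribution with genuine randomness has higher entropy than a deterministic one.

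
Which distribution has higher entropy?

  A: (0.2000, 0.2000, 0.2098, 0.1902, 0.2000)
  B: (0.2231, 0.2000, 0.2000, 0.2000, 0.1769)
A

Both distributions are close to uniform, making this a harder comparison.

H(A) = 2.3212 bits
H(B) = 2.3181 bits

The distribution closer to uniform has higher entropy.
Answer: A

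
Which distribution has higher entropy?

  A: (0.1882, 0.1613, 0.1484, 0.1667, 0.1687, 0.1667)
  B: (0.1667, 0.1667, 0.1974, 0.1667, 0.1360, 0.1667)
A

Both distributions are close to uniform, making this a harder comparison.

H(A) = 2.5814 bits
H(B) = 2.5768 bits

The distribution closer to uniform has higher entropy.
Answer: A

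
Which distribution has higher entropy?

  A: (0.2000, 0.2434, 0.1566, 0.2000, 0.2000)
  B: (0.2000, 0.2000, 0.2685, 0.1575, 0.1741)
A

Both distributions are close to uniform, making this a harder comparison.

H(A) = 2.3082 bits
H(B) = 2.2971 bits

The distribution closer to uniform has higher entropy.
Answer: A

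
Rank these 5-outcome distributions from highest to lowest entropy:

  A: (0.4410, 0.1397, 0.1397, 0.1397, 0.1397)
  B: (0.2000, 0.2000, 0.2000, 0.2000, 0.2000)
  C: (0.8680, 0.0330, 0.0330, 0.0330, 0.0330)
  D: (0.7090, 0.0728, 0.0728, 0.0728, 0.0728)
B > A > D > C

Key insight: Entropy is maximized by uniform distributions and minimized by concentrated distributions.

Entropies:
  H(A) = 2.1079 bits
  H(B) = 2.3219 bits
  H(C) = 0.8269 bits
  H(D) = 1.4520 bits

Ranking: B > A > D > C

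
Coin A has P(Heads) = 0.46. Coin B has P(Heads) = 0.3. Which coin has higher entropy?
A

For binary distributions, entropy is maximized at p=0.5 and decreases as p moves toward 0 or 1.

H(A) = H(0.46) = 0.9954 bits
H(B) = H(0.3) = 0.8813 bits

Distribution A (p=0.46) is closer to uniform (p=0.5), so it has higher entropy.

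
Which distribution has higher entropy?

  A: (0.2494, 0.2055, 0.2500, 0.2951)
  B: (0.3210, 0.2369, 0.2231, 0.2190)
A

Both distributions are close to uniform, making this a harder comparison.

H(A) = 1.9884 bits
H(B) = 1.9811 bits

The distribution closer to uniform has higher entropy.
Answer: A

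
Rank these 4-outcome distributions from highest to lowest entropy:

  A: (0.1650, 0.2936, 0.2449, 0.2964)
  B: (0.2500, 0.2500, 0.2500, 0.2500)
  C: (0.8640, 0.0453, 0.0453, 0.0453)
B > A > C

Key insight: Entropy is maximized by uniform distributions and minimized by concentrated distributions.

- Uniform distributions have maximum entropy log₂(4) = 2.0000 bits
- The more "peaked" or concentrated a distribution, the lower its entropy

Entropies:
  H(A) = 1.9652 bits
  H(B) = 2.0000 bits
  H(C) = 0.7892 bits

Ranking: B > A > C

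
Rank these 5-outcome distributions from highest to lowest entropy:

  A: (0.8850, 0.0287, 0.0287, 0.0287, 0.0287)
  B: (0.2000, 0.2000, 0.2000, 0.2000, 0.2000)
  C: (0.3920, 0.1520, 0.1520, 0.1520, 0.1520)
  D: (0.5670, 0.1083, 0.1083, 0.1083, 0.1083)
B > C > D > A

Key insight: Entropy is maximized by uniform distributions and minimized by concentrated distributions.

Entropies:
  H(A) = 0.7448 bits
  H(B) = 2.3219 bits
  H(C) = 2.1821 bits
  H(D) = 1.8530 bits

Ranking: B > C > D > A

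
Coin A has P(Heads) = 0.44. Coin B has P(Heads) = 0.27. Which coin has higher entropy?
A

For binary distributions, entropy is maximized at p=0.5 and decreases as p moves toward 0 or 1.

H(A) = H(0.44) = 0.9896 bits
H(B) = H(0.27) = 0.8415 bits

Distribution A (p=0.44) is closer to uniform (p=0.5), so it has higher entropy.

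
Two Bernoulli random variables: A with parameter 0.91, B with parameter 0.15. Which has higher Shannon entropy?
B

For binary distributions, entropy is maximized at p=0.5 and decreases as p moves toward 0 or 1.

H(A) = H(0.91) = 0.4365 bits
H(B) = H(0.15) = 0.6098 bits

Distribution B (p=0.15) is closer to uniform (p=0.5), so it has higher entropy.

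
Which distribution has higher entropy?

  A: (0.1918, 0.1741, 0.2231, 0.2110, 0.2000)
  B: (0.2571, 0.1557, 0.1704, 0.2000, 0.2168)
A

Both distributions are close to uniform, making this a harder comparison.

H(A) = 2.3169 bits
H(B) = 2.2991 bits

The distribution closer to uniform has higher entropy.
Answer: A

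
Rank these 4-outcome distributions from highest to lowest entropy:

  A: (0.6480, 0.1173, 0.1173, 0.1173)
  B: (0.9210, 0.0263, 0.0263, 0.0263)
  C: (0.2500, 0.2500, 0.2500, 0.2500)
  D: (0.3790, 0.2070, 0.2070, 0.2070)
C > D > A > B

Key insight: Entropy is maximized by uniform distributions and minimized by concentrated distributions.

Entropies:
  H(A) = 1.4937 bits
  H(B) = 0.5239 bits
  H(C) = 2.0000 bits
  H(D) = 1.9416 bits

Ranking: C > D > A > B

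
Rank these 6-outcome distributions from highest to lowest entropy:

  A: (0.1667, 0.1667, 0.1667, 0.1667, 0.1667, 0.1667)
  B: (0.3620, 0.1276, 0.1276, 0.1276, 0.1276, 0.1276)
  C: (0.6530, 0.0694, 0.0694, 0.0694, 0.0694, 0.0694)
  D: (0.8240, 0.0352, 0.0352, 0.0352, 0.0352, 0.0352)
A > B > C > D

Key insight: Entropy is maximized by uniform distributions and minimized by concentrated distributions.

Entropies:
  H(A) = 2.5850 bits
  H(B) = 2.4257 bits
  H(C) = 1.7371 bits
  H(D) = 1.0799 bits

Ranking: A > B > C > D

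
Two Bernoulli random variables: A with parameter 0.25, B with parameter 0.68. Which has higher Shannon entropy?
B

For binary distributions, entropy is maximized at p=0.5 and decreases as p moves toward 0 or 1.

H(A) = H(0.25) = 0.8113 bits
H(B) = H(0.68) = 0.9044 bits

Distribution B (p=0.68) is closer to uniform (p=0.5), so it has higher entropy.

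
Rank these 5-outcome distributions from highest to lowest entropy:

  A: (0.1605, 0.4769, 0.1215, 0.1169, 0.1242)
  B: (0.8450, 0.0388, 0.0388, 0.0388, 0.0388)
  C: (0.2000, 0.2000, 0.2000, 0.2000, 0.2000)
C > A > B

Key insight: Entropy is maximized by uniform distributions and minimized by concentrated distributions.

- Uniform distributions have maximum entropy log₂(5) = 2.3219 bits
- The more "peaked" or concentrated a distribution, the lower its entropy

Entropies:
  H(A) = 2.0383 bits
  H(B) = 0.9322 bits
  H(C) = 2.3219 bits

Ranking: C > A > B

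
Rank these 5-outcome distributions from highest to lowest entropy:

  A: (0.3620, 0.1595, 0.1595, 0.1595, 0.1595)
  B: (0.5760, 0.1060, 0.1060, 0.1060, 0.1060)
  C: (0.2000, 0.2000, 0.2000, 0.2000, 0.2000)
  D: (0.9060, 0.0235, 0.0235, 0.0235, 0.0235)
C > A > B > D

Key insight: Entropy is maximized by uniform distributions and minimized by concentrated distributions.

Entropies:
  H(A) = 2.2203 bits
  H(B) = 1.8313 bits
  H(C) = 2.3219 bits
  H(D) = 0.6377 bits

Ranking: C > A > B > D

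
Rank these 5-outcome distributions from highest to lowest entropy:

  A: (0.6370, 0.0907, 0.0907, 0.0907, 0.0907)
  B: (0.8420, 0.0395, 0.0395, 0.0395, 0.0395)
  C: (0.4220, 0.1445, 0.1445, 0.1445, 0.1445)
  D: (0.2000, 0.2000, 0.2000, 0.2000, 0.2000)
D > C > A > B

Key insight: Entropy is maximized by uniform distributions and minimized by concentrated distributions.

Entropies:
  H(A) = 1.6711 bits
  H(B) = 0.9455 bits
  H(C) = 2.1384 bits
  H(D) = 2.3219 bits

Ranking: D > C > A > B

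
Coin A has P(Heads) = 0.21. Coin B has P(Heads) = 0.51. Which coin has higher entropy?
B

For binary distributions, entropy is maximized at p=0.5 and decreases as p moves toward 0 or 1.

H(A) = H(0.21) = 0.7415 bits
H(B) = H(0.51) = 0.9997 bits

Distribution B (p=0.51) is closer to uniform (p=0.5), so it has higher entropy.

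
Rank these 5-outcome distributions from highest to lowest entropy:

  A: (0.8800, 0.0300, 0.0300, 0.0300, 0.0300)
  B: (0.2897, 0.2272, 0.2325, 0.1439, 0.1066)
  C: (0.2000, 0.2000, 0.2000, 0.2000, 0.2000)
C > B > A

Key insight: Entropy is maximized by uniform distributions and minimized by concentrated distributions.

- Uniform distributions have maximum entropy log₂(5) = 2.3219 bits
- The more "peaked" or concentrated a distribution, the lower its entropy

Entropies:
  H(A) = 0.7694 bits
  H(B) = 2.2397 bits
  H(C) = 2.3219 bits

Ranking: C > B > A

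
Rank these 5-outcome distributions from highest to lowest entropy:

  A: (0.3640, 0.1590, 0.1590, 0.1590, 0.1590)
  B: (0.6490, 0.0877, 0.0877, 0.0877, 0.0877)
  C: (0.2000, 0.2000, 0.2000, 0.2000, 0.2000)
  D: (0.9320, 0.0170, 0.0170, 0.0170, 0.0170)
C > A > B > D

Key insight: Entropy is maximized by uniform distributions and minimized by concentrated distributions.

Entropies:
  H(A) = 2.2180 bits
  H(B) = 1.6370 bits
  H(C) = 2.3219 bits
  H(D) = 0.4944 bits

Ranking: C > A > B > D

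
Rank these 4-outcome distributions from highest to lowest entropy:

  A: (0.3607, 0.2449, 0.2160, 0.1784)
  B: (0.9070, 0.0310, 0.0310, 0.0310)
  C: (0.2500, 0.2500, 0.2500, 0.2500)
C > A > B

Key insight: Entropy is maximized by uniform distributions and minimized by concentrated distributions.

- Uniform distributions have maximum entropy log₂(4) = 2.0000 bits
- The more "peaked" or concentrated a distribution, the lower its entropy

Entropies:
  H(A) = 1.9489 bits
  H(B) = 0.5938 bits
  H(C) = 2.0000 bits

Ranking: C > A > B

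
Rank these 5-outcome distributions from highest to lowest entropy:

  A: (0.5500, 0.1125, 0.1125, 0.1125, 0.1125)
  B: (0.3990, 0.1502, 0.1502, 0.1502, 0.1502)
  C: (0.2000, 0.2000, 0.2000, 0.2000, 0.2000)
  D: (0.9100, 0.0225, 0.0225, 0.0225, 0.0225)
C > B > A > D

Key insight: Entropy is maximized by uniform distributions and minimized by concentrated distributions.

Entropies:
  H(A) = 1.8928 bits
  H(B) = 2.1724 bits
  H(C) = 2.3219 bits
  H(D) = 0.6165 bits

Ranking: C > B > A > D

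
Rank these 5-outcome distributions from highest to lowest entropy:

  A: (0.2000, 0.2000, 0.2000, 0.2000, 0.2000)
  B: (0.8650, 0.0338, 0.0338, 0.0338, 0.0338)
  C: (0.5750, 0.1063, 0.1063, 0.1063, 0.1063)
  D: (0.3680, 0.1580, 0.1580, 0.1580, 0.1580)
A > D > C > B

Key insight: Entropy is maximized by uniform distributions and minimized by concentrated distributions.

Entropies:
  H(A) = 2.3219 bits
  H(B) = 0.8410 bits
  H(C) = 1.8337 bits
  H(D) = 2.2131 bits

Ranking: A > D > C > B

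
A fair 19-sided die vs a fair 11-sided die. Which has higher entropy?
19-sided die

Both are uniform distributions; for uniform over n outcomes, H = log₂(n). H(19-sided) = log₂(19) = 4.248 bits and H(11-sided) = log₂(11) = 3.459 bits. More outcomes in a uniform distribution means higher entropy.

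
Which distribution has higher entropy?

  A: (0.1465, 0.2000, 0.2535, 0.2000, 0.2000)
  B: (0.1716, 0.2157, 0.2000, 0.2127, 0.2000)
B

Both distributions are close to uniform, making this a harder comparison.

H(A) = 2.3011 bits
H(B) = 2.3174 bits

The distribution closer to uniform has higher entropy.
Answer: B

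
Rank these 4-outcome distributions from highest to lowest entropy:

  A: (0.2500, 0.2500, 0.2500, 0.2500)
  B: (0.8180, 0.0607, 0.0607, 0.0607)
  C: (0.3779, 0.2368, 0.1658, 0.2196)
A > C > B

Key insight: Entropy is maximized by uniform distributions and minimized by concentrated distributions.

- Uniform distributions have maximum entropy log₂(4) = 2.0000 bits
- The more "peaked" or concentrated a distribution, the lower its entropy

Entropies:
  H(A) = 2.0000 bits
  H(B) = 0.9729 bits
  H(C) = 1.9327 bits

Ranking: A > C > B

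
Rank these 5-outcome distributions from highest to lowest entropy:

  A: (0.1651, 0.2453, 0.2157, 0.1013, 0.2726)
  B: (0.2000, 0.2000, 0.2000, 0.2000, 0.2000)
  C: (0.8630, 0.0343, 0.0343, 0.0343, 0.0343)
B > A > C

Key insight: Entropy is maximized by uniform distributions and minimized by concentrated distributions.

- Uniform distributions have maximum entropy log₂(5) = 2.3219 bits
- The more "peaked" or concentrated a distribution, the lower its entropy

Entropies:
  H(A) = 2.2494 bits
  H(B) = 2.3219 bits
  H(C) = 0.8503 bits

Ranking: B > A > C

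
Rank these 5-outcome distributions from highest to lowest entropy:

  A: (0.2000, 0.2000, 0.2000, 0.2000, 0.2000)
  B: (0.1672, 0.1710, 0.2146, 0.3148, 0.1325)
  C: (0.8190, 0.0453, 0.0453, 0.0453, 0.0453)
A > B > C

Key insight: Entropy is maximized by uniform distributions and minimized by concentrated distributions.

- Uniform distributions have maximum entropy log₂(5) = 2.3219 bits
- The more "peaked" or concentrated a distribution, the lower its entropy

Entropies:
  H(A) = 2.3219 bits
  H(B) = 2.2548 bits
  H(C) = 1.0443 bits

Ranking: A > B > C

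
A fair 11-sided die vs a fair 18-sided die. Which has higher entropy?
18-sided die

Both are uniform distributions; for uniform over n outcomes, H = log₂(n). H(11-sided) = log₂(11) = 3.459 bits and H(18-sided) = log₂(18) = 4.170 bits. More outcomes in a uniform distribution means higher entropy.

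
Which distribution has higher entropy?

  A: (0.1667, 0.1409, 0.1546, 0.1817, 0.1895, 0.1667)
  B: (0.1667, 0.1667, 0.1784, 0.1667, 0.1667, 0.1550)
B

Both distributions are close to uniform, making this a harder comparison.

H(A) = 2.5782 bits
H(B) = 2.5838 bits

The distribution closer to uniform has higher entropy.
Answer: B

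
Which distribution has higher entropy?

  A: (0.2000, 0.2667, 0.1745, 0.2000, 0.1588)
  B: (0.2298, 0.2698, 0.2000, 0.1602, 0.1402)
A

Both distributions are close to uniform, making this a harder comparison.

H(A) = 2.2984 bits
H(B) = 2.2825 bits

The distribution closer to uniform has higher entropy.
Answer: A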